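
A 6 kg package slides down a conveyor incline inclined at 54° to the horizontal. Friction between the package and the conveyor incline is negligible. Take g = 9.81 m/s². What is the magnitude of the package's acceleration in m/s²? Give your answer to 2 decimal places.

Resolving the weight along the incline: the component pulling the package down the slope is mg sin 54° = 6 × 9.81 × 0.8090 = 47.618 N, and the normal force is N = mg cos 54° = 6 × 9.81 × 0.5878 = 34.598 N.
With no friction the net force along the incline is 47.618 N, so a = g sin 54° = 47.618 / 6 = 7.9363 m/s².

7.94 m/s²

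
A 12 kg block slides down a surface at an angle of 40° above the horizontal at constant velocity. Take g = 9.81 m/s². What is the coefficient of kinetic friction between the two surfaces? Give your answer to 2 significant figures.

At constant velocity the net force along the incline is zero: mg sin 40° = μ mg cos 40°.
So μ = tan 40° = 0.6428 / 0.7660 = 0.8392.

0.84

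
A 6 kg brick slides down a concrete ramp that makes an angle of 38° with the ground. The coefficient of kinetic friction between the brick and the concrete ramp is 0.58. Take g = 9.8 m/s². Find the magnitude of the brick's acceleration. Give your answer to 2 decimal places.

Resolving the weight along the incline: the component pulling the brick down the slope is mg sin 38° = 6 × 9.8 × 0.6157 = 36.203 N, and the normal force is N = mg cos 38° = 6 × 9.8 × 0.7880 = 46.334 N.
Kinetic friction acts up the slope with magnitude f = μN = 0.58 × 46.334 = 26.874 N.
Net force along the incline is 36.203 − 26.874 = 9.329 N, so a = 9.329 / 6 = 1.5548 m/s².

1.55 m/s²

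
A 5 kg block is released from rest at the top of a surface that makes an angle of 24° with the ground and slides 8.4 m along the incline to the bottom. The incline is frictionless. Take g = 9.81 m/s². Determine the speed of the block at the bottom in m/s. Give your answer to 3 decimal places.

The weight component along the incline is mg sin 24° = 19.950 N and the normal force is N = mg cos 24° = 44.809 N.
With no friction, a = g sin 24° = 3.9901 m/s².
Starting from rest over a distance of 8.4 m, v² = 2aL = 2 × 3.9901 × 8.4 = 67.0337, so v = 8.1874 m/s.

8.187 m/s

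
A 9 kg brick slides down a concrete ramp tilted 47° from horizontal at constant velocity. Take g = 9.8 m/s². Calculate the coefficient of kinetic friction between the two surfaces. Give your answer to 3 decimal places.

1.072

At constant velocity the net force along the incline is zero: mg sin 47° = μ mg cos 47°.
So μ = tan 47° = 0.7314 / 0.6820 = 1.0724.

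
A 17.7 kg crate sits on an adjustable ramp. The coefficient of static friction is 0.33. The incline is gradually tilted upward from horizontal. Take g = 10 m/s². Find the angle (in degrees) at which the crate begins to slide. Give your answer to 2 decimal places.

At the threshold of sliding, static friction is at its maximum μ_s N and exactly balances the weight component along the incline: mg sin θ = μ_s mg cos θ.
Hence tan θ = μ_s = 0.33, so θ = arctan(0.33) = 18.2629°.

18.26°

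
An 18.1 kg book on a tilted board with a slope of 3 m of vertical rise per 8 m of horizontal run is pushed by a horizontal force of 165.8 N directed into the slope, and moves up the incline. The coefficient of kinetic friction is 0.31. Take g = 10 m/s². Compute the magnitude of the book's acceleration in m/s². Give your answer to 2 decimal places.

1.17 m/s²

The horizontal push has components F cos 20.56° = 165.8 × 0.9363 = 155.239 N up the incline and F sin 20.56° = 165.8 × 0.3511 = 58.212 N pressing into the surface.
The normal force is therefore N = mg cos 20.56° + F sin 20.56° = 169.470 + 58.212 = 227.682 N, and kinetic friction down the slope is μN = 0.31 × 227.682 = 70.581 N.
Along the incline: F cos 20.56° − mg sin 20.56° − μN = ma, so 155.239 − 63.549 − 70.581 = 18.1 a, giving a = 1.1662 m/s².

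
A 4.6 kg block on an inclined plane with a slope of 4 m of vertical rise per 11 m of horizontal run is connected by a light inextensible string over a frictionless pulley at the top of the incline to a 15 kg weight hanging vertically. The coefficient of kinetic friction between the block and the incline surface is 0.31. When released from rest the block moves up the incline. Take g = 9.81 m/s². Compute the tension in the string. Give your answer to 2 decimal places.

For the block on the incline: the weight component along the slope is m₁g sin 19.98° = 4.6 × 9.81 × 0.3417 = 15.420 N and the normal force is N = m₁g cos 19.98° = 42.409 N.
Kinetic friction opposes the block's motion up the incline: f = μN = 0.31 × 42.409 = 13.147 N acting down the slope.
Newton's second law for the block (up-slope positive): T − 15.420 − 13.147 = 4.6 a. For the hanging weight (downward positive): 15 × 9.81 − T = 15 a.
Adding the two equations eliminates T: 118.583 = 19.6 a, so a = 6.0502 m/s².
Then from the hanging weight's equation, T = 15 × (9.81 − 6.0502) = 56.397 N.

56.40 N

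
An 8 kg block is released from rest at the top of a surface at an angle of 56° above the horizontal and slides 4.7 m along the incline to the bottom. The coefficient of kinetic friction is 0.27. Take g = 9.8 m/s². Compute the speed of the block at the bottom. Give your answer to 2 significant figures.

The weight component along the incline is mg sin 56° = 64.997 N and the normal force is N = mg cos 56° = 43.841 N.
Friction up the slope is f = μN = 0.27 × 43.841 = 11.837 N, so the net downslope force is 64.997 − 11.837 = 53.160 N and a = 53.160 / 8 = 6.6450 m/s².
Starting from rest over a distance of 4.7 m, v² = 2aL = 2 × 6.6450 × 4.7 = 62.4630, so v = 7.9034 m/s.

7.9 m/s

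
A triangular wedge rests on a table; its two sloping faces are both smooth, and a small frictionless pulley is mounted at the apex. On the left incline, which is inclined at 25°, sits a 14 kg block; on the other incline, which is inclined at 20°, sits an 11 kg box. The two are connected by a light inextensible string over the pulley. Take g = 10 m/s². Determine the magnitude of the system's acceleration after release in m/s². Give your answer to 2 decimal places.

Resolve each weight along its own incline: the 14 kg mass has component 14 × 10 × sin 25° = 59.167 N down its slope, and the 11 kg mass has 11 × 10 × sin 20° = 37.622 N down its slope.
The 14 kg side's 59.167 N exceeds the other side's 37.622 N, so that mass slides down and the 11 kg mass slides up. Taking that direction as positive, Newton's second law for the whole system gives 59.167 − 37.622 = (14 + 11) a, so a = 21.545 / 25 = 0.8618 m/s².

0.86 m/s²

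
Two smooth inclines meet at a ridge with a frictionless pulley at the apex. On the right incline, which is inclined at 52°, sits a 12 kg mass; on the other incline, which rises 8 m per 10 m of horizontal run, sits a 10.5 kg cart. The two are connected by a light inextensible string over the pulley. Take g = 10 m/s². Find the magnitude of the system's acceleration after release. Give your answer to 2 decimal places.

Resolve each weight along its own incline: the 12 kg mass has component 12 × 10 × sin 52° = 94.561 N down its slope, and the 10.5 kg mass has 10.5 × 10 × sin 38.66° = 65.593 N down its slope.
The 12 kg side's 94.561 N exceeds the other side's 65.593 N, so that mass slides down and the 10.5 kg mass slides up. Taking that direction as positive, Newton's second law for the whole system gives 94.561 − 65.593 = (12 + 10.5) a, so a = 28.968 / 22.5 = 1.2875 m/s².

1.29 m/s²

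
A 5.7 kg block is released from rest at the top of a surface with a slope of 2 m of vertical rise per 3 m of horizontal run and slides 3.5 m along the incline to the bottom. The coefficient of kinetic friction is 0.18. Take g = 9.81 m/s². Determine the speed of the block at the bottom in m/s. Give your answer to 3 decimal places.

The weight component along the incline is mg sin 33.69° = 31.017 N and the normal force is N = mg cos 33.69° = 46.526 N.
Friction up the slope is f = μN = 0.18 × 46.526 = 8.375 N, so the net downslope force is 31.017 − 8.375 = 22.642 N and a = 22.642 / 5.7 = 3.9723 m/s².
Starting from rest over a distance of 3.5 m, v² = 2aL = 2 × 3.9723 × 3.5 = 27.8061, so v = 5.2731 m/s.

5.273 m/s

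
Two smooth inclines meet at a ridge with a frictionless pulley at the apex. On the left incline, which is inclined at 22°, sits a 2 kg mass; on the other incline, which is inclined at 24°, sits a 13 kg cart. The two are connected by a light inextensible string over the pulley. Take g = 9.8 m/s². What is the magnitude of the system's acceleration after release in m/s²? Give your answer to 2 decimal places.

2.97 m/s²

Resolve each weight along its own incline: the 2 kg mass has component 2 × 9.8 × sin 22° = 7.342 N down its slope, and the 13 kg mass has 13 × 9.8 × sin 24° = 51.818 N down its slope.
The 13 kg side's 51.818 N exceeds the other side's 7.342 N, so that mass slides down and the 2 kg mass slides up. Taking that direction as positive, Newton's second law for the whole system gives 51.818 − 7.342 = (2 + 13) a, so a = 44.476 / 15 = 2.9651 m/s².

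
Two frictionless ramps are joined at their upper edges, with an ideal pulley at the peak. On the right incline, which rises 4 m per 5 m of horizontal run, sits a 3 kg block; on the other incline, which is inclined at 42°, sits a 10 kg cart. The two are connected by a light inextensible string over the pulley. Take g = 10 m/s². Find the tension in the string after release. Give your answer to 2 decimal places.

Resolve each weight along its own incline: the 3 kg mass has component 3 × 10 × sin 38.66° = 18.741 N down its slope, and the 10 kg mass has 10 × 10 × sin 42° = 66.913 N down its slope.
The 10 kg side's 66.913 N exceeds the other side's 18.741 N, so that mass slides down and the 3 kg mass slides up. Taking that direction as positive, Newton's second law for the whole system gives 66.913 − 18.741 = (3 + 10) a, so a = 48.172 / 13 = 3.7055 m/s².
For the 3 kg mass (up-slope positive): T − 18.741 = 3 × 3.7055, so T = 29.857 N.

29.86 N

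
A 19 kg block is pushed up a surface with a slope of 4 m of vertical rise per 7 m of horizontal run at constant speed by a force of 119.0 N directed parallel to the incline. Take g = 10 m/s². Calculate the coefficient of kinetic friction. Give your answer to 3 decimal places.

0.150

At constant speed ΣF = 0 along the incline. The applied 119.0 N acts up the slope; the weight component mg sin 29.74° = 94.266 N and kinetic friction μN both act down the slope.
So 119.0 = 94.266 + μ × 164.966, giving μ = (119.0 − 94.266) / 164.966 = 0.1499.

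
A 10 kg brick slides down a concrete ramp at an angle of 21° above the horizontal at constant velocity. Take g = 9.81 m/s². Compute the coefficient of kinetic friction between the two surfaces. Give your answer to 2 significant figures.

0.38

At constant velocity the net force along the incline is zero: mg sin 21° = μ mg cos 21°.
So μ = tan 21° = 0.3584 / 0.9336 = 0.3839.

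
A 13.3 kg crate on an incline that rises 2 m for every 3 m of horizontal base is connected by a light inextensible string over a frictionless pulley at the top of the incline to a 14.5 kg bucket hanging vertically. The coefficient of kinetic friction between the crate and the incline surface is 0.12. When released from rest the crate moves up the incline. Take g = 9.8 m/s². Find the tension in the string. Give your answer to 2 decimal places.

For the crate on the incline: the weight component along the slope is m₁g sin 33.69° = 13.3 × 9.8 × 0.5547 = 72.300 N and the normal force is N = m₁g cos 33.69° = 108.449 N.
Kinetic friction opposes the crate's motion up the incline: f = μN = 0.12 × 108.449 = 13.014 N acting down the slope.
Newton's second law for the crate (up-slope positive): T − 72.300 − 13.014 = 13.3 a. For the hanging bucket (downward positive): 14.5 × 9.8 − T = 14.5 a.
Adding the two equations eliminates T: 56.786 = 27.8 a, so a = 2.0427 m/s².
Then from the hanging bucket's equation, T = 14.5 × (9.8 − 2.0427) = 112.481 N.

112.48 N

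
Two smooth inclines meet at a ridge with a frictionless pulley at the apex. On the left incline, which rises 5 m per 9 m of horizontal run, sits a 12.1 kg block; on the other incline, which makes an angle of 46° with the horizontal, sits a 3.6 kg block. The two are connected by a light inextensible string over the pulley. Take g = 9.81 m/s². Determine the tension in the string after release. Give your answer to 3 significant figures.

32.8 N

Resolve each weight along its own incline: the 12.1 kg mass has component 12.1 × 9.81 × sin 29.05° = 57.646 N down its slope, and the 3.6 kg mass has 3.6 × 9.81 × sin 46° = 25.404 N down its slope.
The 12.1 kg side's 57.646 N exceeds the other side's 25.404 N, so that mass slides down and the 3.6 kg mass slides up. Taking that direction as positive, Newton's second law for the whole system gives 57.646 − 25.404 = (12.1 + 3.6) a, so a = 32.242 / 15.7 = 2.0536 m/s².
For the 3.6 kg mass (up-slope positive): T − 25.404 = 3.6 × 2.0536, so T = 32.797 N.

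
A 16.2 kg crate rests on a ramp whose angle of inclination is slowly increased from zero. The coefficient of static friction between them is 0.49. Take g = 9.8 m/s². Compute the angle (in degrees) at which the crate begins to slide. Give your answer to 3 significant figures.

26.1°

At the threshold of sliding, static friction is at its maximum μ_s N and exactly balances the weight component along the incline: mg sin θ = μ_s mg cos θ.
Hence tan θ = μ_s = 0.49, so θ = arctan(0.49) = 26.1049°.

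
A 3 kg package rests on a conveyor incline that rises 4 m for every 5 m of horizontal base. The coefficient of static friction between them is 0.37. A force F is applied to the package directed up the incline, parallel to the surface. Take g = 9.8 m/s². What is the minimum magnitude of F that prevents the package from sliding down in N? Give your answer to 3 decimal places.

9.872 N

The normal force is N = mg cos 38.66° = 22.958 N. With F at its minimum the package is on the verge of sliding down, so static friction is at its maximum μ_s N = 0.37 × 22.958 = 8.494 N and acts up the slope.
Equilibrium along the incline: F + μ_s N = mg sin 38.66°, so F = 18.366 − 8.494 = 9.872 N.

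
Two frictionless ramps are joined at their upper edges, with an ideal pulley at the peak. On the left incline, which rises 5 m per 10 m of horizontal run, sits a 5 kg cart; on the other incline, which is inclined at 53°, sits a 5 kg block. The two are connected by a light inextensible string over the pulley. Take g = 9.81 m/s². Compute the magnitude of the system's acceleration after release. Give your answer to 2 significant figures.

1.7 m/s²

Resolve each weight along its own incline: the 5 kg mass has component 5 × 9.81 × sin 26.57° = 21.936 N down its slope, and the 5 kg mass has 5 × 9.81 × sin 53° = 39.173 N down its slope.
The 5 kg side's 39.173 N exceeds the other side's 21.936 N, so that mass slides down and the 5 kg mass slides up. Taking that direction as positive, Newton's second law for the whole system gives 39.173 − 21.936 = (5 + 5) a, so a = 17.237 / 10 = 1.7237 m/s².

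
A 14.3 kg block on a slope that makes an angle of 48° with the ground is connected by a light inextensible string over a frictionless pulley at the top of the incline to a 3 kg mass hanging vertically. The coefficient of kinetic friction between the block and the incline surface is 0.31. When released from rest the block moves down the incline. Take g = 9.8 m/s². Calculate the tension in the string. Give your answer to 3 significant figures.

For the block on the incline: the weight component along the slope is m₁g sin 48° = 14.3 × 9.8 × 0.7431 = 104.138 N and the normal force is N = m₁g cos 48° = 93.772 N.
Kinetic friction opposes the block's motion down the incline: f = μN = 0.31 × 93.772 = 29.069 N acting up the slope.
Newton's second law for the block (down-slope positive): 104.138 − 29.069 − T = 14.3 a. For the hanging mass (upward positive): T − 3 × 9.8 = 3 a.
Adding the two equations eliminates T: 45.669 = 17.3 a, so a = 2.6398 m/s².
Then from the hanging mass's equation, T = 3 × (9.8 + 2.6398) = 37.319 N.

37.3 N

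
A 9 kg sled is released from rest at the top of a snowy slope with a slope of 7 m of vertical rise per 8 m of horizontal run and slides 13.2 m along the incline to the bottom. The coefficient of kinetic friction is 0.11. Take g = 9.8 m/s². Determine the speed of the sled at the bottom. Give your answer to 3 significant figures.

12.2 m/s

The weight component along the incline is mg sin 41.19° = 58.080 N and the normal force is N = mg cos 41.19° = 66.377 N.
Friction up the slope is f = μN = 0.11 × 66.377 = 7.301 N, so the net downslope force is 58.080 − 7.301 = 50.779 N and a = 50.779 / 9 = 5.6421 m/s².
Starting from rest over a distance of 13.2 m, v² = 2aL = 2 × 5.6421 × 13.2 = 148.9514, so v = 12.2046 m/s.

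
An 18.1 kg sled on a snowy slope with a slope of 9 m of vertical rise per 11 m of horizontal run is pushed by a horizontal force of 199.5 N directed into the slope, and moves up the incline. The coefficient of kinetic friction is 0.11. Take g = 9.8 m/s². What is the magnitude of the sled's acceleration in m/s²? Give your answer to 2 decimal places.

0.72 m/s²

The horizontal push has components F cos 39.29° = 199.5 × 0.7740 = 154.413 N up the incline and F sin 39.29° = 199.5 × 0.6332 = 126.323 N pressing into the surface.
The normal force is therefore N = mg cos 39.29° + F sin 39.29° = 137.292 + 126.323 = 263.615 N, and kinetic friction down the slope is μN = 0.11 × 263.615 = 28.998 N.
Along the incline: F cos 39.29° − mg sin 39.29° − μN = ma, so 154.413 − 112.317 − 28.998 = 18.1 a, giving a = 0.7236 m/s².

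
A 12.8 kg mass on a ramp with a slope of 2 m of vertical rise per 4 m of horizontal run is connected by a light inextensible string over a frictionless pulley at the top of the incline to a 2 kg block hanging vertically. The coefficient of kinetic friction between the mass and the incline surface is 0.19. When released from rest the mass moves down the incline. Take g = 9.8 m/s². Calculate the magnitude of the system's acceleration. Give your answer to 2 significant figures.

For the mass on the incline: the weight component along the slope is m₁g sin 26.57° = 12.8 × 9.8 × 0.4472 = 56.097 N and the normal force is N = m₁g cos 26.57° = 112.197 N.
Kinetic friction opposes the mass's motion down the incline: f = μN = 0.19 × 112.197 = 21.317 N acting up the slope.
Newton's second law for the mass (down-slope positive): 56.097 − 21.317 − T = 12.8 a. For the hanging block (upward positive): T − 2 × 9.8 = 2 a.
Adding the two equations eliminates T: 15.180 = 14.8 a, so a = 1.0257 m/s².

1.0 m/s²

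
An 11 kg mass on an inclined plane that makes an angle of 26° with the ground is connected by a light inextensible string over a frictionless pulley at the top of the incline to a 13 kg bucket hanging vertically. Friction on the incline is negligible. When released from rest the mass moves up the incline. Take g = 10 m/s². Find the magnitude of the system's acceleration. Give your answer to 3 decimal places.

3.407 m/s²

For the mass on the incline: the weight component along the slope is m₁g sin 26° = 11 × 10 × 0.4384 = 48.224 N and the normal force is N = m₁g cos 26° = 98.867 N.
Newton's second law for the mass (up-slope positive): T − 48.224 = 11 a. For the hanging bucket (downward positive): 13 × 10 − T = 13 a.
Adding the two equations eliminates T: 81.776 = 24 a, so a = 3.4073 m/s².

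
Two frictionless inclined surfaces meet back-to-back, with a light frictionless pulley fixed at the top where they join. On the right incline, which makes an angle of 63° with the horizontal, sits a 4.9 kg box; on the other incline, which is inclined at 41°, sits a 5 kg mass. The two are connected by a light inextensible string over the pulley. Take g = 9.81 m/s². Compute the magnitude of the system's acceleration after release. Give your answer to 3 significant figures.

Resolve each weight along its own incline: the 4.9 kg mass has component 4.9 × 9.81 × sin 63° = 42.830 N down its slope, and the 5 kg mass has 5 × 9.81 × sin 41° = 32.180 N down its slope.
The 4.9 kg side's 42.830 N exceeds the other side's 32.180 N, so that mass slides down and the 5 kg mass slides up. Taking that direction as positive, Newton's second law for the whole system gives 42.830 − 32.180 = (4.9 + 5) a, so a = 10.650 / 9.9 = 1.0758 m/s².

1.08 m/s²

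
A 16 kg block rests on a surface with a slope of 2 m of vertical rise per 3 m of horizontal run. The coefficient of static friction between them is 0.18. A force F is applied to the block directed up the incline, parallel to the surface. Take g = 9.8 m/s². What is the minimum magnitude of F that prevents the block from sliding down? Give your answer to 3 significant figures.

The normal force is N = mg cos 33.69° = 130.465 N. With F at its minimum the block is on the verge of sliding down, so static friction is at its maximum μ_s N = 0.18 × 130.465 = 23.484 N and acts up the slope.
Equilibrium along the incline: F + μ_s N = mg sin 33.69°, so F = 86.977 − 23.484 = 63.493 N.

63.5 N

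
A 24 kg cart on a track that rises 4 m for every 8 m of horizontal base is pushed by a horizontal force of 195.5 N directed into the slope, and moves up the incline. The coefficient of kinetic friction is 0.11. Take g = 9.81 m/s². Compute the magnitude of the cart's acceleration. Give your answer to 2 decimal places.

1.53 m/s²

The horizontal push has components F cos 26.57° = 195.5 × 0.8944 = 174.855 N up the incline and F sin 26.57° = 195.5 × 0.4472 = 87.428 N pressing into the surface.
The normal force is therefore N = mg cos 26.57° + F sin 26.57° = 210.578 + 87.428 = 298.006 N, and kinetic friction down the slope is μN = 0.11 × 298.006 = 32.781 N.
Along the incline: F cos 26.57° − mg sin 26.57° − μN = ma, so 174.855 − 105.289 − 32.781 = 24 a, giving a = 1.5327 m/s².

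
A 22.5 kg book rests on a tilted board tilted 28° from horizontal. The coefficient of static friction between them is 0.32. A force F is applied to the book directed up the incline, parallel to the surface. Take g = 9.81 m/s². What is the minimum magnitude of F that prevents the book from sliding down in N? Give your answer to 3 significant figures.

41.3 N

The normal force is N = mg cos 28° = 194.889 N. With F at its minimum the book is on the verge of sliding down, so static friction is at its maximum μ_s N = 0.32 × 194.889 = 62.364 N and acts up the slope.
Equilibrium along the incline: F + μ_s N = mg sin 28°, so F = 103.624 − 62.364 = 41.260 N.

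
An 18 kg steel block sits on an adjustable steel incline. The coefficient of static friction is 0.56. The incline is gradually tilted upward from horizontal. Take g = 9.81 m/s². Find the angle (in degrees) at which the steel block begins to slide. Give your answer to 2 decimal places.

At the threshold of sliding, static friction is at its maximum μ_s N and exactly balances the weight component along the incline: mg sin θ = μ_s mg cos θ.
Hence tan θ = μ_s = 0.56, so θ = arctan(0.56) = 29.2488°.

29.25°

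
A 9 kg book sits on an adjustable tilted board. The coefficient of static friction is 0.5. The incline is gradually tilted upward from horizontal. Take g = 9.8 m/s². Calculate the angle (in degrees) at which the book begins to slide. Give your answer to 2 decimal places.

26.57°

At the threshold of sliding, static friction is at its maximum μ_s N and exactly balances the weight component along the incline: mg sin θ = μ_s mg cos θ.
Hence tan θ = μ_s = 0.5, so θ = arctan(0.5) = 26.5651°.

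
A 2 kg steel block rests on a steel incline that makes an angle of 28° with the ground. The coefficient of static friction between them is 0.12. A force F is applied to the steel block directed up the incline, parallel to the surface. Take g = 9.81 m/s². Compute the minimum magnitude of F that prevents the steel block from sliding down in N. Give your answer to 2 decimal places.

The normal force is N = mg cos 28° = 17.323 N. With F at its minimum the steel block is on the verge of sliding down, so static friction is at its maximum μ_s N = 0.12 × 17.323 = 2.079 N and acts up the slope.
Equilibrium along the incline: F + μ_s N = mg sin 28°, so F = 9.211 − 2.079 = 7.132 N.

7.13 N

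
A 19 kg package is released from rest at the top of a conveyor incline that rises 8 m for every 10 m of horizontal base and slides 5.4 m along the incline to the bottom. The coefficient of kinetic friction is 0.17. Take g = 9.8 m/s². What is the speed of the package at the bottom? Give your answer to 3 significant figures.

7.22 m/s

The weight component along the incline is mg sin 38.66° = 116.318 N and the normal force is N = mg cos 38.66° = 145.398 N.
Friction up the slope is f = μN = 0.17 × 145.398 = 24.718 N, so the net downslope force is 116.318 − 24.718 = 91.600 N and a = 91.600 / 19 = 4.8211 m/s².
Starting from rest over a distance of 5.4 m, v² = 2aL = 2 × 4.8211 × 5.4 = 52.0679, so v = 7.2158 m/s.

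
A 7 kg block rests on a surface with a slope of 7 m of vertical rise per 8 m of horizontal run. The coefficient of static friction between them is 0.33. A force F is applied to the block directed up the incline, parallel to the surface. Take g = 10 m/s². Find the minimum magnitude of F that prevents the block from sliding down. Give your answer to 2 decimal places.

The normal force is N = mg cos 41.19° = 52.680 N. With F at its minimum the block is on the verge of sliding down, so static friction is at its maximum μ_s N = 0.33 × 52.680 = 17.384 N and acts up the slope.
Equilibrium along the incline: F + μ_s N = mg sin 41.19°, so F = 46.095 − 17.384 = 28.711 N.

28.71 N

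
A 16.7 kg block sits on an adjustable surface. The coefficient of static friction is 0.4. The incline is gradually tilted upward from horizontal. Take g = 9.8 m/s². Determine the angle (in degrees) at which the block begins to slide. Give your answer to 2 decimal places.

At the threshold of sliding, static friction is at its maximum μ_s N and exactly balances the weight component along the incline: mg sin θ = μ_s mg cos θ.
Hence tan θ = μ_s = 0.4, so θ = arctan(0.4) = 21.8014°.

21.80°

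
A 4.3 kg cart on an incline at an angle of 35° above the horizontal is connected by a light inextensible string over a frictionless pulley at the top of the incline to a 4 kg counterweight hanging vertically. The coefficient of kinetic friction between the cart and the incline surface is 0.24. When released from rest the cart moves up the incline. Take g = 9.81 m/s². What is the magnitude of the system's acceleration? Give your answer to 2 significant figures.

0.81 m/s²

For the cart on the incline: the weight component along the slope is m₁g sin 35° = 4.3 × 9.81 × 0.5736 = 24.196 N and the normal force is N = m₁g cos 35° = 34.554 N.
Kinetic friction opposes the cart's motion up the incline: f = μN = 0.24 × 34.554 = 8.293 N acting down the slope.
Newton's second law for the cart (up-slope positive): T − 24.196 − 8.293 = 4.3 a. For the hanging counterweight (downward positive): 4 × 9.81 − T = 4 a.
Adding the two equations eliminates T: 6.751 = 8.3 a, so a = 0.8134 m/s².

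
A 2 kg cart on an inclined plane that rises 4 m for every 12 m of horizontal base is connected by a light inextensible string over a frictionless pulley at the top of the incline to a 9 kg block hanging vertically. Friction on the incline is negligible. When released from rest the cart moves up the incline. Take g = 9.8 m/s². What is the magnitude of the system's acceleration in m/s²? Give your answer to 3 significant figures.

7.45 m/s²

For the cart on the incline: the weight component along the slope is m₁g sin 18.43° = 2 × 9.8 × 0.3162 = 6.198 N and the normal force is N = m₁g cos 18.43° = 18.594 N.
Newton's second law for the cart (up-slope positive): T − 6.198 = 2 a. For the hanging block (downward positive): 9 × 9.8 − T = 9 a.
Adding the two equations eliminates T: 82.002 = 11 a, so a = 7.4547 m/s².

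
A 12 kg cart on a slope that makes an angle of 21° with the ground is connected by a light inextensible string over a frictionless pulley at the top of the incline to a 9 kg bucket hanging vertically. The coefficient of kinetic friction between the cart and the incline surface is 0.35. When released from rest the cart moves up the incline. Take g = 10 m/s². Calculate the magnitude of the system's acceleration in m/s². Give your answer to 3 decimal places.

0.371 m/s²

For the cart on the incline: the weight component along the slope is m₁g sin 21° = 12 × 10 × 0.3584 = 43.008 N and the normal force is N = m₁g cos 21° = 112.030 N.
Kinetic friction opposes the cart's motion up the incline: f = μN = 0.35 × 112.030 = 39.210 N acting down the slope.
Newton's second law for the cart (up-slope positive): T − 43.008 − 39.210 = 12 a. For the hanging bucket (downward positive): 9 × 10 − T = 9 a.
Adding the two equations eliminates T: 7.782 = 21 a, so a = 0.3706 m/s².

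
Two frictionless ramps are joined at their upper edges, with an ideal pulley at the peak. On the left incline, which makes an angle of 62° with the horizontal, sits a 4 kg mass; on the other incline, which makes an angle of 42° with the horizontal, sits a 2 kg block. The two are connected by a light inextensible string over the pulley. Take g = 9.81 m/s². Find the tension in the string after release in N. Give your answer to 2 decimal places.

20.30 N

Resolve each weight along its own incline: the 4 kg mass has component 4 × 9.81 × sin 62° = 34.647 N down its slope, and the 2 kg mass has 2 × 9.81 × sin 42° = 13.128 N down its slope.
The 4 kg side's 34.647 N exceeds the other side's 13.128 N, so that mass slides down and the 2 kg mass slides up. Taking that direction as positive, Newton's second law for the whole system gives 34.647 − 13.128 = (4 + 2) a, so a = 21.519 / 6 = 3.5865 m/s².
For the 2 kg mass (up-slope positive): T − 13.128 = 2 × 3.5865, so T = 20.301 N.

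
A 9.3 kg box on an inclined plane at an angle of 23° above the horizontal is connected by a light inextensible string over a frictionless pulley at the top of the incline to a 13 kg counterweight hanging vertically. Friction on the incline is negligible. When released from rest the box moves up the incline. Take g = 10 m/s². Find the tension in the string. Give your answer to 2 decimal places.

For the box on the incline: the weight component along the slope is m₁g sin 23° = 9.3 × 10 × 0.3907 = 36.335 N and the normal force is N = m₁g cos 23° = 85.607 N.
Newton's second law for the box (up-slope positive): T − 36.335 = 9.3 a. For the hanging counterweight (downward positive): 13 × 10 − T = 13 a.
Adding the two equations eliminates T: 93.665 = 22.3 a, so a = 4.2002 m/s².
Then from the hanging counterweight's equation, T = 13 × (10 − 4.2002) = 75.397 N.

75.40 N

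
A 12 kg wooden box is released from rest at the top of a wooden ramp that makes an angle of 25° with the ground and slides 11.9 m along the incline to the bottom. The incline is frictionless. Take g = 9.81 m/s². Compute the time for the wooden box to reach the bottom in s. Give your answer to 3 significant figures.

The weight component along the incline is mg sin 25° = 49.751 N and the normal force is N = mg cos 25° = 106.691 N.
With no friction, a = g sin 25° = 4.1459 m/s².
Starting from rest, L = ½at², so t = √(2L/a) = √(2 × 11.9 / 4.1459) = 2.3960 s.

2.40 s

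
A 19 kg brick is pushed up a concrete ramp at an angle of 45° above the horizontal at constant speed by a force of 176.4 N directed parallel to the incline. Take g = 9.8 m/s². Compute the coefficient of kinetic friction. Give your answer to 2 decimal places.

At constant speed ΣF = 0 along the incline. The applied 176.4 N acts up the slope; the weight component mg sin 45° = 131.663 N and kinetic friction μN both act down the slope.
So 176.4 = 131.663 + μ × 131.663, giving μ = (176.4 − 131.663) / 131.663 = 0.3398.

0.34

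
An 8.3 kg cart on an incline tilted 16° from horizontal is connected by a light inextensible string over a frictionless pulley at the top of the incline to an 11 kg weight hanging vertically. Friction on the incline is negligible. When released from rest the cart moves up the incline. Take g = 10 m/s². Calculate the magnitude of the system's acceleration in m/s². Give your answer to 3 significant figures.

4.51 m/s²

For the cart on the incline: the weight component along the slope is m₁g sin 16° = 8.3 × 10 × 0.2756 = 22.875 N and the normal force is N = m₁g cos 16° = 79.785 N.
Newton's second law for the cart (up-slope positive): T − 22.875 = 8.3 a. For the hanging weight (downward positive): 11 × 10 − T = 11 a.
Adding the two equations eliminates T: 87.125 = 19.3 a, so a = 4.5142 m/s².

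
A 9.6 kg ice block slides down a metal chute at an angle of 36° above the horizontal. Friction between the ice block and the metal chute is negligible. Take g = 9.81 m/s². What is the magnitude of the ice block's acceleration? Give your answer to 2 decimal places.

5.77 m/s²

Resolving the weight along the incline: the component pulling the ice block down the slope is mg sin 36° = 9.6 × 9.81 × 0.5878 = 55.357 N, and the normal force is N = mg cos 36° = 9.6 × 9.81 × 0.8090 = 76.188 N.
With no friction the net force along the incline is 55.357 N, so a = g sin 36° = 55.357 / 9.6 = 5.7664 m/s².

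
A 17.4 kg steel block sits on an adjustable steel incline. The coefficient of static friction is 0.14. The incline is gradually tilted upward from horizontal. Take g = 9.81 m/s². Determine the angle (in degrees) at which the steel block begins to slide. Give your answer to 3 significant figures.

7.97°

At the threshold of sliding, static friction is at its maximum μ_s N and exactly balances the weight component along the incline: mg sin θ = μ_s mg cos θ.
Hence tan θ = μ_s = 0.14, so θ = arctan(0.14) = 7.9696°.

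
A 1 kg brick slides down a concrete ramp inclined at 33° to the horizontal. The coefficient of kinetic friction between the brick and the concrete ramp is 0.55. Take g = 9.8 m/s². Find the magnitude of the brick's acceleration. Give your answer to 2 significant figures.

0.82 m/s²

Resolving the weight along the incline: the component pulling the brick down the slope is mg sin 33° = 1 × 9.8 × 0.5446 = 5.337 N, and the normal force is N = mg cos 33° = 1 × 9.8 × 0.8387 = 8.219 N.
Kinetic friction acts up the slope with magnitude f = μN = 0.55 × 8.219 = 4.520 N.
Net force along the incline is 5.337 − 4.520 = 0.817 N, so a = 0.817 / 1 = 0.8170 m/s².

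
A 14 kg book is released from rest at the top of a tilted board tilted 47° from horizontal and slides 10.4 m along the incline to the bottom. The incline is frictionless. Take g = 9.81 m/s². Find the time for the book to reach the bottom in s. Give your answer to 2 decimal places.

The weight component along the incline is mg sin 47° = 100.444 N and the normal force is N = mg cos 47° = 93.666 N.
With no friction, a = g sin 47° = 7.1746 m/s².
Starting from rest, L = ½at², so t = √(2L/a) = √(2 × 10.4 / 7.1746) = 1.7027 s.

1.70 s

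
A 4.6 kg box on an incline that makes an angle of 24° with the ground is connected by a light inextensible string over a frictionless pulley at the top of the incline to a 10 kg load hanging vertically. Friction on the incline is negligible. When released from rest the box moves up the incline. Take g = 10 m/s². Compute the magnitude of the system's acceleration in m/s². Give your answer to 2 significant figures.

For the box on the incline: the weight component along the slope is m₁g sin 24° = 4.6 × 10 × 0.4067 = 18.708 N and the normal force is N = m₁g cos 24° = 42.023 N.
Newton's second law for the box (up-slope positive): T − 18.708 = 4.6 a. For the hanging load (downward positive): 10 × 10 − T = 10 a.
Adding the two equations eliminates T: 81.292 = 14.6 a, so a = 5.5679 m/s².

5.6 m/s²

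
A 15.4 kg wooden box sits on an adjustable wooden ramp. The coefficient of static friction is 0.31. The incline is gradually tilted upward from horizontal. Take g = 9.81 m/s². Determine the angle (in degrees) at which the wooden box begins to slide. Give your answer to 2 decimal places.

At the threshold of sliding, static friction is at its maximum μ_s N and exactly balances the weight component along the incline: mg sin θ = μ_s mg cos θ.
Hence tan θ = μ_s = 0.31, so θ = arctan(0.31) = 17.2234°.

17.22°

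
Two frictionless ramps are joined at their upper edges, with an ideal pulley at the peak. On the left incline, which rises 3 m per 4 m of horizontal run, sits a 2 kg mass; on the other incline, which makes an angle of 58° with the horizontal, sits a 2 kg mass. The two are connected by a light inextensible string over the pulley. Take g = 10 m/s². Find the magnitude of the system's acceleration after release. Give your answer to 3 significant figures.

1.24 m/s²

Resolve each weight along its own incline: the 2 kg mass has component 2 × 10 × sin 36.87° = 12.000 N down its slope, and the 2 kg mass has 2 × 10 × sin 58° = 16.961 N down its slope.
The 2 kg side's 16.961 N exceeds the other side's 12.000 N, so that mass slides down and the 2 kg mass slides up. Taking that direction as positive, Newton's second law for the whole system gives 16.961 − 12.000 = (2 + 2) a, so a = 4.961 / 4 = 1.2403 m/s².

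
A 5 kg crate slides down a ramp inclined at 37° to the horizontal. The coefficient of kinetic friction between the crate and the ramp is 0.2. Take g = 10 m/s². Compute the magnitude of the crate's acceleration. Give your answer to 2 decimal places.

4.42 m/s²

Resolving the weight along the incline: the component pulling the crate down the slope is mg sin 37° = 5 × 10 × 0.6018 = 30.090 N, and the normal force is N = mg cos 37° = 5 × 10 × 0.7986 = 39.930 N.
Kinetic friction acts up the slope with magnitude f = μN = 0.2 × 39.930 = 7.986 N.
Net force along the incline is 30.090 − 7.986 = 22.104 N, so a = 22.104 / 5 = 4.4208 m/s².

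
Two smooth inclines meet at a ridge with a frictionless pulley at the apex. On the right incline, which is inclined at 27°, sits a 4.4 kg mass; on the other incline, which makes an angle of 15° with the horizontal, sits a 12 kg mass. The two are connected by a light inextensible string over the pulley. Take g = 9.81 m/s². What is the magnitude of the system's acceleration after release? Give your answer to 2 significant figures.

Resolve each weight along its own incline: the 4.4 kg mass has component 4.4 × 9.81 × sin 27° = 19.596 N down its slope, and the 12 kg mass has 12 × 9.81 × sin 15° = 30.468 N down its slope.
The 12 kg side's 30.468 N exceeds the other side's 19.596 N, so that mass slides down and the 4.4 kg mass slides up. Taking that direction as positive, Newton's second law for the whole system gives 30.468 − 19.596 = (4.4 + 12) a, so a = 10.872 / 16.4 = 0.6629 m/s².

0.66 m/s²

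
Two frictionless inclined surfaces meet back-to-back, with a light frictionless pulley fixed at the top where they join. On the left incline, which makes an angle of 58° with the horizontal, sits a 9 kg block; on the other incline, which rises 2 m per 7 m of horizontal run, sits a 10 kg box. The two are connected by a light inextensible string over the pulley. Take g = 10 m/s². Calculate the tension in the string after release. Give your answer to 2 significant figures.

Resolve each weight along its own incline: the 9 kg mass has component 9 × 10 × sin 58° = 76.324 N down its slope, and the 10 kg mass has 10 × 10 × sin 15.95° = 27.472 N down its slope.
The 9 kg side's 76.324 N exceeds the other side's 27.472 N, so that mass slides down and the 10 kg mass slides up. Taking that direction as positive, Newton's second law for the whole system gives 76.324 − 27.472 = (9 + 10) a, so a = 48.852 / 19 = 2.5712 m/s².
For the 10 kg mass (up-slope positive): T − 27.472 = 10 × 2.5712, so T = 53.184 N.

53 N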